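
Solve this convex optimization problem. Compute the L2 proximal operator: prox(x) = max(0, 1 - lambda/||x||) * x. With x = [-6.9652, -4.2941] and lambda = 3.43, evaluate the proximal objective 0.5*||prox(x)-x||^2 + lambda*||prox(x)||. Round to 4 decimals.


Step 1: Compute ||x||.
||x|| = 8.1825
Step 2: Compute scaling factor.
scale = max(0, 1 - 3.43/8.1825) = 0.5808
Step 3: prox(x) = [-4.0455, -2.4941]
||prox(x)|| = 4.7525
Step 4: Proximal objective.
0.5*||prox-x||^2 = 5.8825
lambda*||prox|| = 16.3011
Total = 22.1835


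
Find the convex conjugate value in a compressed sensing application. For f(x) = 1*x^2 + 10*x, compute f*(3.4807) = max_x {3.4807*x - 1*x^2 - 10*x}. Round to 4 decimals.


f*(y) = sup_x {y*x - a*x^2 - b*x} = sup_x {(y-b)*x - a*x^2}
FOC: (y - b) - 2a*x = 0 => x* = (y - b)/(2a)
x* = (3.4807 - 10)/(2*1) = -3.2597
f*(3.4807) = (y-b)^2/(4a) = (3.4807 - 10)^2/(4*1)
= 42.5013/4 = 10.6253


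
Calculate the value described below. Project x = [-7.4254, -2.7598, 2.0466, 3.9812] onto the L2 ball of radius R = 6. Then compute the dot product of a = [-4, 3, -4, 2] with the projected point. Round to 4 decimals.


Step 1: Compute ||x|| (intermediates to 6 decimals).
||x|| = sqrt((-7.4254)^2 + (-2.7598)^2 + 2.0466^2 + 3.9812^2) = 9.098988
Step 2: Project.
Since ||x|| > R, scale = R/||x|| = 6/9.098988 = 0.659414, proj(x) = scale * x
proj(x) = [-4.896413, -1.819851, 1.349557, 2.625259]
Step 3: Dot product.
a^T * proj(x) = -4*(-4.896413) + 3*(-1.819851) - 4*1.349557 + 2*2.625259 = 13.9784


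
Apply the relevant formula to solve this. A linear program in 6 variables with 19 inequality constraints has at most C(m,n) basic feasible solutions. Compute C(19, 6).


Each vertex corresponds to some choice of n active constraints out of m, so the number of vertices is at most C(m, n) = m! / (n!(m-n)!).
m = 19, n = 6
Numerator: 19 * 18 * 17 * 16 * 15 * 14
Denominator: 6! = 720
C(19, 6) = 27132


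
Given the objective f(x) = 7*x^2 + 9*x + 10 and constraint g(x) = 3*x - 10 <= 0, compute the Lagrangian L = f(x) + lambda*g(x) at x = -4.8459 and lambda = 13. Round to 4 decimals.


Step 1: Evaluate f(x).
f(-4.8459) = 7*(-4.8459)^2 + 9*(-4.8459) + 10 = 130.7661
Step 2: Evaluate g(x).
g(-4.8459) = 3*-4.8459 - 10 = -24.5377
Step 3: Compute Lagrangian.
L = 130.7661 + 13*-24.5377 = -188.224


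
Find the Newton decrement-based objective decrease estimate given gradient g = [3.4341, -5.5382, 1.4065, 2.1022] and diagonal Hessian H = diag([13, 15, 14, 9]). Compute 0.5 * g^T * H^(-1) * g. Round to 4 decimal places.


Step 1: H is diagonal, so H^(-1) * g = [0.2642, -0.3692, 0.1005, 0.2336].
Step 2: g^T H^(-1) g = sum_i g_i^2 / H_ii
  = (3.4341)^2/13 + (-5.5382)^2/15 + (1.4065)^2/14 + (2.1022)^2/9
  = 0.9072 + 2.0448 + 0.1413 + 0.491 = 3.5843
Step 3: Objective decrease = 0.5 * g^T H^(-1) g = 1.7921


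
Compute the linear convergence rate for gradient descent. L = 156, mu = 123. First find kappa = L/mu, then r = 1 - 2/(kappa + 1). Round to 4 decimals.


Step 1: Compute the condition number.
kappa = L/mu = 156/123 = 1.2683
Step 2: Compute the convergence rate.
r = 1 - 2/(kappa + 1) = 1 - 2*mu/(L + mu) = (L - mu)/(L + mu) = 33/279 = 0.1183


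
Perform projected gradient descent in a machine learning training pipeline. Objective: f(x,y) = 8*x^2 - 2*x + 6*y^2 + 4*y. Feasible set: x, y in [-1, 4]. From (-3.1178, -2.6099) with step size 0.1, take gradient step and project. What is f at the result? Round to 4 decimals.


Step 1: Compute gradient at (-3.1178, -2.6099).
grad_x = 2*8*-3.1178 - 2 = -51.8848
grad_y = 2*6*-2.6099 + 4 = -27.3188
Step 2: Gradient step.
x_raw = -3.1178 - 0.1*-51.8848 = 2.0707
y_raw = -2.6099 - 0.1*-27.3188 = 0.122
Step 3: Project onto [-1, 4].
x_proj = clip(2.0707) = 2.0707
y_proj = clip(0.122) = 0.122
Step 4: Evaluate f.
f(2.0707, 0.122) = 30.7376


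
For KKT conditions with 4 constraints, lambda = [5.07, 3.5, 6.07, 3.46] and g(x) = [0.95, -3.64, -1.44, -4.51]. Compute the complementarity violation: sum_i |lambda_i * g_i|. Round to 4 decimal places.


KKT complementary slackness check:
lambda_1 * g_1 = 5.07 * 0.95 = 4.8165
lambda_2 * g_2 = 3.5 * -3.64 = -12.74
lambda_3 * g_3 = 6.07 * -1.44 = -8.7408
lambda_4 * g_4 = 3.46 * -4.51 = -15.6046
Total violation = 4.8165 + 12.74 + 8.7408 + 15.6046 = 41.9019


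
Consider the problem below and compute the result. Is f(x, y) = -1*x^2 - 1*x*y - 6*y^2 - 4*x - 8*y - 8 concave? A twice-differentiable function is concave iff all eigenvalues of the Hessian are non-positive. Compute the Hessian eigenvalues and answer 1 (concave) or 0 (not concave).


The Hessian of f(x,y) = -1*x^2 - 1*x*y - 6*y^2 - 4*x - 8*y - 8 is:
H = [[-2, -1], [-1, -12]]
Trace = -2 - 12 = -14
Determinant = -2*-12 - (-1)^2 = 23
Discriminant = (-14)^2 - 4*23 = 104.0
Eigenvalues: lambda_1 = -12.099, lambda_2 = -1.901
The function is concave.

1


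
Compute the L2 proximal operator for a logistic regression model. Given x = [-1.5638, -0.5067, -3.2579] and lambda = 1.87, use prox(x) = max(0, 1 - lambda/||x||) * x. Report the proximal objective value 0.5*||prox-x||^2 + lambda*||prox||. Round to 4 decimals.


Step 1: Compute ||x||.
||x|| = 3.6491
Step 2: Compute scaling factor.
scale = max(0, 1 - 1.87/3.6491) = 0.4875
Step 3: prox(x) = [-0.7624, -0.247, -1.5884]
||prox(x)|| = 1.7791
Step 4: Proximal objective.
0.5*||prox-x||^2 = 1.7485
lambda*||prox|| = 3.3269
Total = 5.0754


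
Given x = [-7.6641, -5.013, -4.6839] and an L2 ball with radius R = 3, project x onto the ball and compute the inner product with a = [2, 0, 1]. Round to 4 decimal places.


Step 1: Compute ||x|| (intermediates to 6 decimals).
||x|| = sqrt((-7.6641)^2 + (-5.013)^2 + (-4.6839)^2) = 10.286278
Step 2: Project.
Since ||x|| > R, scale = R/||x|| = 3/10.286278 = 0.291651, proj(x) = scale * x
proj(x) = [-2.235242, -1.462046, -1.366064]
Step 3: Dot product.
a^T * proj(x) = 2*(-2.235242) + 0*(-1.462046) + 1*(-1.366064) = -5.8365


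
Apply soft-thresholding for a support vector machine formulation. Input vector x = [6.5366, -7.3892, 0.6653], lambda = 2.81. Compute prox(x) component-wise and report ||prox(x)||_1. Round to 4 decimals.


Soft-thresholding with lambda = 2.81:
prox(6.5366) = sign(6.5366)*max(|6.5366| - 2.81, 0) = 3.7266
prox(-7.3892) = sign(-7.3892)*max(|-7.3892| - 2.81, 0) = -4.5792
prox(0.6653) = sign(0.6653)*max(|0.6653| - 2.81, 0) = 0.0
prox(x) = [3.7266, -4.5792, 0.0]
||prox(x)||_1 = 3.7266 + 4.5792 + 0.0 = 8.3058


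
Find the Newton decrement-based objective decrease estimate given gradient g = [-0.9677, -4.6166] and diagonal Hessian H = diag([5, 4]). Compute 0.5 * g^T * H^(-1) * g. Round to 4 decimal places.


Step 1: H is diagonal, so H^(-1) * g = [-0.1935, -1.1542].
Step 2: g^T H^(-1) g = sum_i g_i^2 / H_ii
  = (-0.9677)^2/5 + (-4.6166)^2/4
  = 0.1873 + 5.3282 = 5.5155
Step 3: Objective decrease = 0.5 * g^T H^(-1) g = 2.7578


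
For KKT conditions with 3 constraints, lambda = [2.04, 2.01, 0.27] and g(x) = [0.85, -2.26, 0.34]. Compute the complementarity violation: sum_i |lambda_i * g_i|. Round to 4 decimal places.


KKT complementary slackness check:
lambda_1 * g_1 = 2.04 * 0.85 = 1.734
lambda_2 * g_2 = 2.01 * -2.26 = -4.5426
lambda_3 * g_3 = 0.27 * 0.34 = 0.0918
Total violation = 1.734 + 4.5426 + 0.0918 = 6.3684


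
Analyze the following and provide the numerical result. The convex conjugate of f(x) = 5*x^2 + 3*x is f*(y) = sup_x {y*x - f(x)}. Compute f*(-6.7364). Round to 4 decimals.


f*(y) = sup_x {y*x - a*x^2 - b*x} = sup_x {(y-b)*x - a*x^2}
FOC: (y - b) - 2a*x = 0 => x* = (y - b)/(2a)
x* = (-6.7364 - 3)/(2*5) = -0.9736
f*(-6.7364) = (y-b)^2/(4a) = (-6.7364 - 3)^2/(4*5)
= 94.7975/20 = 4.7399


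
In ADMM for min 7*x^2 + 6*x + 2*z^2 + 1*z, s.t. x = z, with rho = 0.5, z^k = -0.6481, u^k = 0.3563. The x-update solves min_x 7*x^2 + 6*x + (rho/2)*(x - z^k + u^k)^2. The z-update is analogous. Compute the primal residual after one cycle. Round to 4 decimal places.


ADMM iteration with rho = 0.5, z^k = -0.6481, u^k = 0.3563
Step 1: x-update.
Minimize 7*x^2 + 6*x + (0.5/2)*(x + 0.6481 + 0.3563)^2
FOC: (2*7 + 0.5)*x = -6 + 0.5*(-0.6481 - 0.3563)
x^{k+1} = -0.4484
Step 2: z-update.
Minimize 2*z^2 + 1*z + (0.5/2)*(-0.4484 - z + 0.3563)^2
FOC: (2*2 + 0.5)*z = -1 + 0.5*(-0.4484 + 0.3563)
z^{k+1} = -0.2325
Step 3: u-update.
u^{k+1} = 0.3563 - 0.4484 + 0.2325 = 0.1403
Step 4: Primal residual = |-0.4484 + 0.2325| = 0.216


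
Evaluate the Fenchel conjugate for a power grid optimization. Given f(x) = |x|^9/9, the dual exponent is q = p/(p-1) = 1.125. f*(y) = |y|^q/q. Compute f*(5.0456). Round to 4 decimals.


The conjugate exponent q satisfies 1/p + 1/q = 1.
p = 9, so q = 9/(9 - 1) = 1.125
|y|^q = 5.0456^1.125 = 6.177
f*(5.0456) = 6.177 / 1.125 = 5.4907


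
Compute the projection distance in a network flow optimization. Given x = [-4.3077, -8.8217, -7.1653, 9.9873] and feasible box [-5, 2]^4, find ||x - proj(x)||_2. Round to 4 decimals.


Project each component onto [-5, 2].
clip(-4.3077) = -4.3077, clip(-8.8217) = -5.0, clip(-7.1653) = -5.0, clip(9.9873) = 2.0
Projection = [-4.3077, -5.0, -5.0, 2.0]
Squared diffs: [0.0, 14.6054, 4.6885, 63.797]
Distance = sqrt(83.0909) = 9.1154


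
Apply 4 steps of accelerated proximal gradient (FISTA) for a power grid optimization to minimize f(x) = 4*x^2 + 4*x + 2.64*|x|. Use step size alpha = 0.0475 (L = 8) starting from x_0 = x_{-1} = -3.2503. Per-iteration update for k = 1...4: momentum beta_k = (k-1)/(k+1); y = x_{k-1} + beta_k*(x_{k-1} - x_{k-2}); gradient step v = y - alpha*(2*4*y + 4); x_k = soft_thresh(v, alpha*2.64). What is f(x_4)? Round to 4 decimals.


FISTA on f(x) = 4*x^2 + 4*x + 2.64*|x|
L = 8, alpha = 0.0475
Iteration 1: beta = 0.0, y = -3.2503 + 0.0*(-3.2503 + 3.2503) = -3.2503
  grad(y) = -22.0024, v = y - alpha*grad = -2.2052
  prox(v) = soft_thresh(-2.2052, 0.1254) = -2.0798
Iteration 2: beta = 0.3333, y = -2.0798 + 0.3333*(-2.0798 + 3.2503) = -1.6896
  grad(y) = -9.5169, v = y - alpha*grad = -1.2376
  prox(v) = soft_thresh(-1.2376, 0.1254) = -1.1122
Iteration 3: beta = 0.5, y = -1.1122 + 0.5*(-1.1122 + 2.0798) = -0.6283
  grad(y) = -1.0268, v = y - alpha*grad = -0.5796
  prox(v) = soft_thresh(-0.5796, 0.1254) = -0.4542
Iteration 4: beta = 0.6, y = -0.4542 + 0.6*(-0.4542 + 1.1122) = -0.0594
  grad(y) = 3.5249, v = y - alpha*grad = -0.2268
  prox(v) = soft_thresh(-0.2268, 0.1254) = -0.1014
f(x_4) = 4*(-0.1014)^2 + 4*(-0.1014) + 2.64*|-0.1014| = -0.0968


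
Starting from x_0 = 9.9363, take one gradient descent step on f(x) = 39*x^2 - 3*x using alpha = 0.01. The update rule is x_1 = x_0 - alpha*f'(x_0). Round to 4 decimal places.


We compute the gradient at x_0 and apply the update.
f'(x) = 78*x - 3
f'(9.9363) = 78*9.9363 - 3 = 772.0314
x_1 = 9.9363 - 0.01*772.0314 = 2.216


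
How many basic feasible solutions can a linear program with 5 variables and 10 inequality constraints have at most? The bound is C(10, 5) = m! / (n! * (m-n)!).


Each vertex corresponds to some choice of n active constraints out of m, so the number of vertices is at most C(m, n) = m! / (n!(m-n)!).
m = 10, n = 5
Numerator: 10 * 9 * 8 * 7 * 6
Denominator: 5! = 120
C(10, 5) = 252


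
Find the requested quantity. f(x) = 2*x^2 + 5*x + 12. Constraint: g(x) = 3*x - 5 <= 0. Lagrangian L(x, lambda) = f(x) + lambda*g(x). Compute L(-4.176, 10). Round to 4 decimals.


Step 1: Evaluate f(x).
f(-4.176) = 2*(-4.176)^2 + 5*(-4.176) + 12 = 25.998
Step 2: Evaluate g(x).
g(-4.176) = 3*-4.176 - 5 = -17.528
Step 3: Compute Lagrangian.
L = 25.998 + 10*-17.528 = -149.282


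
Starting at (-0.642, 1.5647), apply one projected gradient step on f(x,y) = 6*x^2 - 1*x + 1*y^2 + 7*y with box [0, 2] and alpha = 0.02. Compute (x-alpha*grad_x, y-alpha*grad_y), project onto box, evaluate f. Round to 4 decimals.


Step 1: Compute gradient at (-0.642, 1.5647).
grad_x = 2*6*-0.642 - 1 = -8.704
grad_y = 2*1*1.5647 + 7 = 10.1294
Step 2: Gradient step.
x_raw = -0.642 - 0.02*-8.704 = -0.4679
y_raw = 1.5647 - 0.02*10.1294 = 1.3621
Step 3: Project onto [0, 2].
x_proj = clip(-0.4679) = 0.0
y_proj = clip(1.3621) = 1.3621
Step 4: Evaluate f.
f(0.0, 1.3621) = 11.3901


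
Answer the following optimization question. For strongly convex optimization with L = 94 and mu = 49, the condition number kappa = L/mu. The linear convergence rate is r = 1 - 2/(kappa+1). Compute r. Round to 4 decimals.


Step 1: Compute the condition number.
kappa = L/mu = 94/49 = 1.9184
Step 2: Compute the convergence rate.
r = 1 - 2/(kappa + 1) = 1 - 2*mu/(L + mu) = (L - mu)/(L + mu) = 45/143 = 0.3147


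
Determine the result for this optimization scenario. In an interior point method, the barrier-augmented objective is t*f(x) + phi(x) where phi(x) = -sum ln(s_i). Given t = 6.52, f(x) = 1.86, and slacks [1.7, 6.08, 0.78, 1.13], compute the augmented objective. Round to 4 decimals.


Step 1: Compute log-barrier.
ln values: [0.5306, 1.805, -0.2485, 0.1222]
phi = -(0.5306 + 1.805 - 0.2485 + 0.1222) = -2.2094
Step 2: Compute augmented objective.
t*f(x) = 6.52*1.86 = 12.1272
Total = 12.1272 - 2.2094 = 9.9178


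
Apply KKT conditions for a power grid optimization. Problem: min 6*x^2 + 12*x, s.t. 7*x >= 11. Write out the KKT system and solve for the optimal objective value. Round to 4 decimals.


Step 1: Try lambda = 0 (constraint inactive).
x_unc = -12/(2*6) = -1.0
Check: 7*-1.0 = -7.0 < 11 -- violated!
Step 2: Constraint must be active: 7*x = 11
x* = 11/7 = 1.5714 (rounded; the exact value 11/7 is used below)
lambda = (2*6*(11/7) + 12)/7 = 4.4082
Step 3: Compute optimal value.
f(x*) = 6*(11/7)^2 + 12*(11/7) = 33.6735


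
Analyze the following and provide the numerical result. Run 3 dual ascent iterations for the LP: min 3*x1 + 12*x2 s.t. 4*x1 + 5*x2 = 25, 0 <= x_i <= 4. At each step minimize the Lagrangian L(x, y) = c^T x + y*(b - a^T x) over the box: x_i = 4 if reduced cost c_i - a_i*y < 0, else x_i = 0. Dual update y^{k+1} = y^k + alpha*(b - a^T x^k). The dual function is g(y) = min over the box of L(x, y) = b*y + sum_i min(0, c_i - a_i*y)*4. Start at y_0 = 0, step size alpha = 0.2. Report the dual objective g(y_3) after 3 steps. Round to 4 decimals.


Dual ascent for LP: min 3*x1 + 12*x2, 4*x1 + 5*x2 = 25, 0 <= x_i <= 4
Step 1: y^k = 0.0, reduced costs: (3.0, 12.0)
  x^k = (0.0, 0.0), subgradient = b - a^T x = 25.0
  y^{k+1} = 0.0 + 0.2*25.0 = 5.0
Step 2: y^k = 5.0, reduced costs: (-17.0, -13.0)
  x^k = (4.0, 4.0), subgradient = b - a^T x = -11.0
  y^{k+1} = 5.0 + 0.2*-11.0 = 2.8
Step 3: y^k = 2.8, reduced costs: (-8.2, -2.0)
  x^k = (4.0, 4.0), subgradient = b - a^T x = -11.0
  y^{k+1} = 2.8 + 0.2*-11.0 = 0.6
Dual objective at y_3 = 0.6: reduced costs (0.6, 9.0), box minimizer x = (0.0, 0.0)
g(y_3) = b*y + (c1 - a1*y)*x1 + (c2 - a2*y)*x2 = 25*0.6 + 0.6*0.0 + 9.0*0.0 = 15.0 + 0.0 + 0.0 = 15.0


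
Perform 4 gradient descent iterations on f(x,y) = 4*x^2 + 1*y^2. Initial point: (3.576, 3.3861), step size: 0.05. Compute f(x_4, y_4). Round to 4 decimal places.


Gradient descent on f(x,y) = 4*x^2 + 1*y^2.
Starting point: (3.576, 3.3861), alpha = 0.05
Step 1: grad_x = 2*4*3.576 = 28.608, grad_y = 2*1*3.3861 = 6.7722
  x_1 = 3.576 - 0.05*28.608 = 2.1456
  y_1 = 3.3861 - 0.05*6.7722 = 3.0475
Step 2: grad_x = 2*4*2.1456 = 17.1648, grad_y = 2*1*3.0475 = 6.095
  x_2 = 2.1456 - 0.05*17.1648 = 1.2874
  y_2 = 3.0475 - 0.05*6.095 = 2.7427
Step 3: grad_x = 2*4*1.2874 = 10.2989, grad_y = 2*1*2.7427 = 5.4855
  x_3 = 1.2874 - 0.05*10.2989 = 0.7724
  y_3 = 2.7427 - 0.05*5.4855 = 2.4685
Step 4: grad_x = 2*4*0.7724 = 6.1793, grad_y = 2*1*2.4685 = 4.9369
  x_4 = 0.7724 - 0.05*6.1793 = 0.4634
  y_4 = 2.4685 - 0.05*4.9369 = 2.2216
f(0.4634, 2.2216) = 4*0.4634^2 + 1*2.2216^2 = 5.7947


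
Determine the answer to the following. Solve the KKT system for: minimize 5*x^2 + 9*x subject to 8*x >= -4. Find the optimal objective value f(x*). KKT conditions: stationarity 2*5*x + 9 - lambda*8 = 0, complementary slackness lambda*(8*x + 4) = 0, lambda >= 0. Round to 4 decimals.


Step 1: Try lambda = 0 (constraint inactive).
x_unc = -9/(2*5) = -0.9
Check: 8*-0.9 = -7.2 < -4 -- violated!
Step 2: Constraint must be active: 8*x = -4
x* = -4/8 = -0.5
lambda = (2*5*(-0.5) + 9)/8 = 0.5
Step 3: Compute optimal value.
f(x*) = 5*(-0.5)^2 + 9*(-0.5) = -3.25


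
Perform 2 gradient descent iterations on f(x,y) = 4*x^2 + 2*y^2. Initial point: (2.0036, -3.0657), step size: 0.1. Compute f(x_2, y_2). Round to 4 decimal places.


Gradient descent on f(x,y) = 4*x^2 + 2*y^2.
Starting point: (2.0036, -3.0657), alpha = 0.1
Step 1: grad_x = 2*4*2.0036 = 16.0288, grad_y = 2*2*-3.0657 = -12.2628
  x_1 = 2.0036 - 0.1*16.0288 = 0.4007
  y_1 = -3.0657 - 0.1*-12.2628 = -1.8394
Step 2: grad_x = 2*4*0.4007 = 3.2058, grad_y = 2*2*-1.8394 = -7.3577
  x_2 = 0.4007 - 0.1*3.2058 = 0.0801
  y_2 = -1.8394 - 0.1*-7.3577 = -1.1037
f(0.0801, -1.1037) = 4*0.0801^2 + 2*(-1.1037)^2 = 2.4618


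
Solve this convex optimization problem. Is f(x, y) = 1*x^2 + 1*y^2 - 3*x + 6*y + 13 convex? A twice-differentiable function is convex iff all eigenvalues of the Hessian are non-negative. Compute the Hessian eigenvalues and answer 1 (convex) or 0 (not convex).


The Hessian of f(x,y) = 1*x^2 + 1*y^2 - 3*x + 6*y + 13 is:
H = [[2, 0], [0, 2]]
Trace = 2 + 2 = 4
Determinant = 2*2 - (0)^2 = 4
Discriminant = (4)^2 - 4*4 = 0.0
Eigenvalues: lambda_1 = 2.0, lambda_2 = 2.0
The function is convex.

1


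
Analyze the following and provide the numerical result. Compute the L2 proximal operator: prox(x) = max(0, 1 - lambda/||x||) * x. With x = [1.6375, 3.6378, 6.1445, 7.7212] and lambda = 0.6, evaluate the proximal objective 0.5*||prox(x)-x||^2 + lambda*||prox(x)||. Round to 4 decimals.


Step 1: Compute ||x||.
||x|| = 10.6436
Step 2: Compute scaling factor.
scale = max(0, 1 - 0.6/10.6436) = 0.9436
Step 3: prox(x) = [1.5452, 3.4327, 5.7981, 7.2859]
||prox(x)|| = 10.0436
Step 4: Proximal objective.
0.5*||prox-x||^2 = 0.18
lambda*||prox|| = 6.0262
Total = 6.2062


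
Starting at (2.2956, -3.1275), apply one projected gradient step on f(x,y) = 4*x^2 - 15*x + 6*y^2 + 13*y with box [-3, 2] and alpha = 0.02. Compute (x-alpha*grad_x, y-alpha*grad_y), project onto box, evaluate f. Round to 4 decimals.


Step 1: Compute gradient at (2.2956, -3.1275).
grad_x = 2*4*2.2956 - 15 = 3.3648
grad_y = 2*6*-3.1275 + 13 = -24.53
Step 2: Gradient step.
x_raw = 2.2956 - 0.02*3.3648 = 2.2283
y_raw = -3.1275 - 0.02*-24.53 = -2.6369
Step 3: Project onto [-3, 2].
x_proj = clip(2.2283) = 2.0
y_proj = clip(-2.6369) = -2.6369
Step 4: Evaluate f.
f(2.0, -2.6369) = -6.5603


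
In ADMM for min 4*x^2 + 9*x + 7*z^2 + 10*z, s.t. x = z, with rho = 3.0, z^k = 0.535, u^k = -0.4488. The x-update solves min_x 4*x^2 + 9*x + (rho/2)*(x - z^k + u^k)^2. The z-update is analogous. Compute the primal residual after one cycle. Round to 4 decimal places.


ADMM iteration with rho = 3.0, z^k = 0.535, u^k = -0.4488
Step 1: x-update.
Minimize 4*x^2 + 9*x + (3.0/2)*(x - 0.535 - 0.4488)^2
FOC: (2*4 + 3.0)*x = -9 + 3.0*(0.535 + 0.4488)
x^{k+1} = -0.5499
Step 2: z-update.
Minimize 7*z^2 + 10*z + (3.0/2)*(-0.5499 - z - 0.4488)^2
FOC: (2*7 + 3.0)*z = -10 + 3.0*(-0.5499 - 0.4488)
z^{k+1} = -0.7645
Step 3: u-update.
u^{k+1} = -0.4488 - 0.5499 + 0.7645 = -0.2342
Step 4: Primal residual = |-0.5499 + 0.7645| = 0.2146


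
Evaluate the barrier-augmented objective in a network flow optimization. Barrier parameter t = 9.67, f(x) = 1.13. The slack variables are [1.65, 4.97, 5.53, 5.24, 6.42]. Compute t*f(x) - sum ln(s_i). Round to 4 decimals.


Step 1: Compute log-barrier.
ln values: [0.5008, 1.6034, 1.7102, 1.6563, 1.8594]
phi = -(0.5008 + 1.6034 + 1.7102 + 1.6563 + 1.8594) = -7.3301
Step 2: Compute augmented objective.
t*f(x) = 9.67*1.13 = 10.9271
Total = 10.9271 - 7.3301 = 3.597


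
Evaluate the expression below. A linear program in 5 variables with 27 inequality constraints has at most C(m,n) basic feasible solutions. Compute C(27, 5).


Each vertex corresponds to some choice of n active constraints out of m, so the number of vertices is at most C(m, n) = m! / (n!(m-n)!).
m = 27, n = 5
Numerator: 27 * 26 * 25 * 24 * 23
Denominator: 5! = 120
C(27, 5) = 80730


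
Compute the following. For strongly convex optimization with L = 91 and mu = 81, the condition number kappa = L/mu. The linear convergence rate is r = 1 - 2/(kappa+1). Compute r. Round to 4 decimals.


Step 1: Compute the condition number.
kappa = L/mu = 91/81 = 1.1235
Step 2: Compute the convergence rate.
r = 1 - 2/(kappa + 1) = 1 - 2*mu/(L + mu) = (L - mu)/(L + mu) = 10/172 = 0.0581


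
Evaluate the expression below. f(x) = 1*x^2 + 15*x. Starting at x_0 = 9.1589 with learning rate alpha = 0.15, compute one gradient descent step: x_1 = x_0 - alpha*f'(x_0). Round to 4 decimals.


We compute the gradient at x_0 and apply the update.
f'(x) = 2*x + 15
f'(9.1589) = 2*9.1589 + 15 = 33.3178
x_1 = 9.1589 - 0.15*33.3178 = 4.1612


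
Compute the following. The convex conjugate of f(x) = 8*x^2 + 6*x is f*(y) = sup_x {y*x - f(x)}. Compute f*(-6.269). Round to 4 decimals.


f*(y) = sup_x {y*x - a*x^2 - b*x} = sup_x {(y-b)*x - a*x^2}
FOC: (y - b) - 2a*x = 0 => x* = (y - b)/(2a)
x* = (-6.269 - 6)/(2*8) = -0.7668
f*(-6.269) = (y-b)^2/(4a) = (-6.269 - 6)^2/(4*8)
= 150.5284/32 = 4.704


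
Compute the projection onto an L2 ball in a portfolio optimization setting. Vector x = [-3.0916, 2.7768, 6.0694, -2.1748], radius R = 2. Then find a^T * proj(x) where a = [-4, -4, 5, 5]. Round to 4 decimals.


Step 1: Compute ||x|| (intermediates to 6 decimals).
||x|| = sqrt((-3.0916)^2 + 2.7768^2 + 6.0694^2 + (-2.1748)^2) = 7.670462
Step 2: Project.
Since ||x|| > R, scale = R/||x|| = 2/7.670462 = 0.26074, proj(x) = scale * x
proj(x) = [-0.806104, 0.724023, 1.582535, -0.567057]
Step 3: Dot product.
a^T * proj(x) = -4*(-0.806104) - 4*0.724023 + 5*1.582535 + 5*(-0.567057) = 5.4057


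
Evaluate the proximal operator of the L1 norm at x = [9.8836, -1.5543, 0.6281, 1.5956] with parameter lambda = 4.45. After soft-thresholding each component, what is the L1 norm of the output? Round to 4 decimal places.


Soft-thresholding with lambda = 4.45:
prox(9.8836) = sign(9.8836)*max(|9.8836| - 4.45, 0) = 5.4336
prox(-1.5543) = sign(-1.5543)*max(|-1.5543| - 4.45, 0) = 0.0
prox(0.6281) = sign(0.6281)*max(|0.6281| - 4.45, 0) = 0.0
prox(1.5956) = sign(1.5956)*max(|1.5956| - 4.45, 0) = 0.0
prox(x) = [5.4336, 0.0, 0.0, 0.0]
||prox(x)||_1 = 5.4336 + 0.0 + 0.0 + 0.0 = 5.4336


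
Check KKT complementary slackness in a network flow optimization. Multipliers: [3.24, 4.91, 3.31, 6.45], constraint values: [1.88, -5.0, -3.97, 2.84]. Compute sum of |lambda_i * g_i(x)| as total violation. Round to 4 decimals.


KKT complementary slackness check:
lambda_1 * g_1 = 3.24 * 1.88 = 6.0912
lambda_2 * g_2 = 4.91 * -5.0 = -24.55
lambda_3 * g_3 = 3.31 * -3.97 = -13.1407
lambda_4 * g_4 = 6.45 * 2.84 = 18.318
Total violation = 6.0912 + 24.55 + 13.1407 + 18.318 = 62.0999


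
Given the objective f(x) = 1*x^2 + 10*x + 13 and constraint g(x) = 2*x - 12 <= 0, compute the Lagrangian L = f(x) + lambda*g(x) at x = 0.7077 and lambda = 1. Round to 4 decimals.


Step 1: Evaluate f(x).
f(0.7077) = 1*0.7077^2 + 10*0.7077 + 13 = 20.5778
Step 2: Evaluate g(x).
g(0.7077) = 2*0.7077 - 12 = -10.5846
Step 3: Compute Lagrangian.
L = 20.5778 + 1*-10.5846 = 9.9932


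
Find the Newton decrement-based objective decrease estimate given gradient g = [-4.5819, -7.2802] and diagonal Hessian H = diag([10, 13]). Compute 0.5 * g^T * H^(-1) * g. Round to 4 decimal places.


Step 1: H is diagonal, so H^(-1) * g = [-0.4582, -0.56].
Step 2: g^T H^(-1) g = sum_i g_i^2 / H_ii
  = (-4.5819)^2/10 + (-7.2802)^2/13
  = 2.0994 + 4.077 = 6.1764
Step 3: Objective decrease = 0.5 * g^T H^(-1) g = 3.0882


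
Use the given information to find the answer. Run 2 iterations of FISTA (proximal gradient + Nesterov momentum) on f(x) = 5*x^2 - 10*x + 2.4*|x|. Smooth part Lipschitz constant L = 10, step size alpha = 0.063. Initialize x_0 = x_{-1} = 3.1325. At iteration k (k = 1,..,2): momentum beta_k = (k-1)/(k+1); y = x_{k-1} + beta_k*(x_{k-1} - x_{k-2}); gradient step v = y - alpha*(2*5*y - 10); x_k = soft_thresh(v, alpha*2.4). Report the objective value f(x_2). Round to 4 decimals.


FISTA on f(x) = 5*x^2 - 10*x + 2.4*|x|
L = 10, alpha = 0.063
Iteration 1: beta = 0.0, y = 3.1325 + 0.0*(3.1325 - 3.1325) = 3.1325
  grad(y) = 21.325, v = y - alpha*grad = 1.789
  prox(v) = soft_thresh(1.789, 0.1512) = 1.6378
Iteration 2: beta = 0.3333, y = 1.6378 + 0.3333*(1.6378 - 3.1325) = 1.1396
  grad(y) = 1.396, v = y - alpha*grad = 1.0517
  prox(v) = soft_thresh(1.0517, 0.1512) = 0.9005
f(x_2) = 5*0.9005^2 - 10*0.9005 + 2.4*|0.9005| = -2.7894


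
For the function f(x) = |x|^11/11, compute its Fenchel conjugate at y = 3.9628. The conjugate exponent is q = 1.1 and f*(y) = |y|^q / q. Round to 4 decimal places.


The conjugate exponent q satisfies 1/p + 1/q = 1.
p = 11, so q = 11/(11 - 1) = 1.1
|y|^q = 3.9628^1.1 = 4.5478
f*(3.9628) = 4.5478 / 1.1 = 4.1344


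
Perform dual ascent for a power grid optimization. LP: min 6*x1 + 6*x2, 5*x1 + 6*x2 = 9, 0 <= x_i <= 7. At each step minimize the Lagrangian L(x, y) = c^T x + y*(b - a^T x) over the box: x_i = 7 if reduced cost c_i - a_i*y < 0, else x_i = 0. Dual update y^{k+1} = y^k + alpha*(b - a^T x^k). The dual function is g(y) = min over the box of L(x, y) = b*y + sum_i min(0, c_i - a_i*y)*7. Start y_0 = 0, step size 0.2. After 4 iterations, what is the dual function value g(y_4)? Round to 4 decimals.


Dual ascent for LP: min 6*x1 + 6*x2, 5*x1 + 6*x2 = 9, 0 <= x_i <= 7
Step 1: y^k = 0.0, reduced costs: (6.0, 6.0)
  x^k = (0.0, 0.0), subgradient = b - a^T x = 9.0
  y^{k+1} = 0.0 + 0.2*9.0 = 1.8
Step 2: y^k = 1.8, reduced costs: (-3.0, -4.8)
  x^k = (7.0, 7.0), subgradient = b - a^T x = -68.0
  y^{k+1} = 1.8 + 0.2*-68.0 = -11.8
Step 3: y^k = -11.8, reduced costs: (65.0, 76.8)
  x^k = (0.0, 0.0), subgradient = b - a^T x = 9.0
  y^{k+1} = -11.8 + 0.2*9.0 = -10.0
Step 4: y^k = -10.0, reduced costs: (56.0, 66.0)
  x^k = (0.0, 0.0), subgradient = b - a^T x = 9.0
  y^{k+1} = -10.0 + 0.2*9.0 = -8.2
Dual objective at y_4 = -8.2: reduced costs (47.0, 55.2), box minimizer x = (0.0, 0.0)
g(y_4) = b*y + (c1 - a1*y)*x1 + (c2 - a2*y)*x2 = 9*(-8.2) + 47.0*0.0 + 55.2*0.0 = -73.8 + 0.0 + 0.0 = -73.8


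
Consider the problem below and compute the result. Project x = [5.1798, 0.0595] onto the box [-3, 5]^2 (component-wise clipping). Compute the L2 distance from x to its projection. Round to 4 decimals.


Project each component onto [-3, 5].
clip(5.1798) = 5.0, clip(0.0595) = 0.0595
Projection = [5.0, 0.0595]
Squared diffs: [0.0323, 0.0]
Distance = sqrt(0.0323) = 0.1798


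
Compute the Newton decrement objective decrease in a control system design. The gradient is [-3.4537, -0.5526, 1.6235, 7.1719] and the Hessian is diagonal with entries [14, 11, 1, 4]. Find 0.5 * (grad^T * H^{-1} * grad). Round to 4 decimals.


Step 1: H is diagonal, so H^(-1) * g = [-0.2467, -0.0502, 1.6235, 1.793].
Step 2: g^T H^(-1) g = sum_i g_i^2 / H_ii
  = (-3.4537)^2/14 + (-0.5526)^2/11 + (1.6235)^2/1 + (7.1719)^2/4
  = 0.852 + 0.0278 + 2.6358 + 12.859 = 16.3746
Step 3: Objective decrease = 0.5 * g^T H^(-1) g = 8.1873


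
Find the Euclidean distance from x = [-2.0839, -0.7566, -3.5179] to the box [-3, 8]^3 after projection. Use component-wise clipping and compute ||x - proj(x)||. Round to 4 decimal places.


Project each component onto [-3, 8].
clip(-2.0839) = -2.0839, clip(-0.7566) = -0.7566, clip(-3.5179) = -3.0
Projection = [-2.0839, -0.7566, -3.0]
Squared diffs: [0.0, 0.0, 0.2682]
Distance = sqrt(0.2682) = 0.5179


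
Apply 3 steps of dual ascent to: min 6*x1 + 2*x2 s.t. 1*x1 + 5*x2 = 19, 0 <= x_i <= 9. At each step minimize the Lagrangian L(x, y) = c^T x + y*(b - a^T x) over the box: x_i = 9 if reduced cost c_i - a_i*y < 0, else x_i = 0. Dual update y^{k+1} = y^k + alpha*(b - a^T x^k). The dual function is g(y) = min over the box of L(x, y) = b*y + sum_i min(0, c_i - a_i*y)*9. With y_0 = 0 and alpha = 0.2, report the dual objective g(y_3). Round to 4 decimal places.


Dual ascent for LP: min 6*x1 + 2*x2, 1*x1 + 5*x2 = 19, 0 <= x_i <= 9
Step 1: y^k = 0.0, reduced costs: (6.0, 2.0)
  x^k = (0.0, 0.0), subgradient = b - a^T x = 19.0
  y^{k+1} = 0.0 + 0.2*19.0 = 3.8
Step 2: y^k = 3.8, reduced costs: (2.2, -17.0)
  x^k = (0.0, 9.0), subgradient = b - a^T x = -26.0
  y^{k+1} = 3.8 + 0.2*-26.0 = -1.4
Step 3: y^k = -1.4, reduced costs: (7.4, 9.0)
  x^k = (0.0, 0.0), subgradient = b - a^T x = 19.0
  y^{k+1} = -1.4 + 0.2*19.0 = 2.4
Dual objective at y_3 = 2.4: reduced costs (3.6, -10.0), box minimizer x = (0.0, 9.0)
g(y_3) = b*y + (c1 - a1*y)*x1 + (c2 - a2*y)*x2 = 19*2.4 + 3.6*0.0 + (-10.0)*9.0 = 45.6 + 0.0 - 90.0 = -44.4


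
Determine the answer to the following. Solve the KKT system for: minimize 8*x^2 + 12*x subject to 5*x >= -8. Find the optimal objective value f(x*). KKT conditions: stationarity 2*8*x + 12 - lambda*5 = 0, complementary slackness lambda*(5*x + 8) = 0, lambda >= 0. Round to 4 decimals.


Step 1: Try lambda = 0 (constraint inactive).
Stationarity: 2*8*x + 12 = 0
x* = -12/(2*8) = -0.75
Check constraint: 5*-0.75 = -3.75 >= -8 -- satisfied.
Step 2: Compute optimal value.
f(x*) = 8*(-0.75)^2 + 12*(-0.75) = -4.5


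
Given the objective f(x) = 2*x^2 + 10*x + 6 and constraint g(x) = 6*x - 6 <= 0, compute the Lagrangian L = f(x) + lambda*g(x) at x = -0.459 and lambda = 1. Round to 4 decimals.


Step 1: Evaluate f(x).
f(-0.459) = 2*(-0.459)^2 + 10*(-0.459) + 6 = 1.8314
Step 2: Evaluate g(x).
g(-0.459) = 6*-0.459 - 6 = -8.754
Step 3: Compute Lagrangian.
L = 1.8314 + 1*-8.754 = -6.9226


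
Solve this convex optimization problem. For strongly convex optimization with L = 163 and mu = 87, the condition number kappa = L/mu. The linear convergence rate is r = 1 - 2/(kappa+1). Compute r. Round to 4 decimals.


Step 1: Compute the condition number.
kappa = L/mu = 163/87 = 1.8736
Step 2: Compute the convergence rate.
r = 1 - 2/(kappa + 1) = 1 - 2*mu/(L + mu) = (L - mu)/(L + mu) = 76/250 = 0.304


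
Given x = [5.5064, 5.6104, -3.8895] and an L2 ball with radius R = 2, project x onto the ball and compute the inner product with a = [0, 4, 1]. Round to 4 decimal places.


Step 1: Compute ||x|| (intermediates to 6 decimals).
||x|| = sqrt(5.5064^2 + 5.6104^2 + (-3.8895)^2) = 8.770703
Step 2: Project.
Since ||x|| > R, scale = R/||x|| = 2/8.770703 = 0.228032, proj(x) = scale * x
proj(x) = [1.255635, 1.279351, -0.88693]
Step 3: Dot product.
a^T * proj(x) = 0*1.255635 + 4*1.279351 + 1*(-0.88693) = 4.2305


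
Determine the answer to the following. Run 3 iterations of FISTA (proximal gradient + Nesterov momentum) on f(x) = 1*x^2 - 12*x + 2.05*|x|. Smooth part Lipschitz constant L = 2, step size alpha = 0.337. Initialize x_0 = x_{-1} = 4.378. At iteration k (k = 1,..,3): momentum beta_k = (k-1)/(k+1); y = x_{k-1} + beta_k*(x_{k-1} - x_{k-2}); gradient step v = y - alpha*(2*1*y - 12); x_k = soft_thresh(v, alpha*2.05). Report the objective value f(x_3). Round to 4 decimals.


FISTA on f(x) = 1*x^2 - 12*x + 2.05*|x|
L = 2, alpha = 0.337
Iteration 1: beta = 0.0, y = 4.378 + 0.0*(4.378 - 4.378) = 4.378
  grad(y) = -3.244, v = y - alpha*grad = 5.4712
  prox(v) = soft_thresh(5.4712, 0.6909) = 4.7804
Iteration 2: beta = 0.3333, y = 4.7804 + 0.3333*(4.7804 - 4.378) = 4.9145
  grad(y) = -2.171, v = y - alpha*grad = 5.6461
  prox(v) = soft_thresh(5.6461, 0.6909) = 4.9553
Iteration 3: beta = 0.5, y = 4.9553 + 0.5*(4.9553 - 4.7804) = 5.0427
  grad(y) = -1.9145, v = y - alpha*grad = 5.6879
  prox(v) = soft_thresh(5.6879, 0.6909) = 4.9971
f(x_3) = 1*4.9971^2 - 12*4.9971 + 2.05*|4.9971| = -24.7501


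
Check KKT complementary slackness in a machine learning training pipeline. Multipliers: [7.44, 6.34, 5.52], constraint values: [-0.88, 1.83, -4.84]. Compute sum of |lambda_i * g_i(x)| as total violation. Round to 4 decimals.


KKT complementary slackness check:
lambda_1 * g_1 = 7.44 * -0.88 = -6.5472
lambda_2 * g_2 = 6.34 * 1.83 = 11.6022
lambda_3 * g_3 = 5.52 * -4.84 = -26.7168
Total violation = 6.5472 + 11.6022 + 26.7168 = 44.8662


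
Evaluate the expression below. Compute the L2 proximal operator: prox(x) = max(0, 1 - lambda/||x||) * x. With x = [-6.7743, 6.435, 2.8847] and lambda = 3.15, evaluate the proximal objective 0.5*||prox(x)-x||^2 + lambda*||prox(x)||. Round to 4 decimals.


Step 1: Compute ||x||.
||x|| = 9.7786
Step 2: Compute scaling factor.
scale = max(0, 1 - 3.15/9.7786) = 0.6779
Step 3: prox(x) = [-4.5921, 4.3621, 1.9554]
||prox(x)|| = 6.6286
Step 4: Proximal objective.
0.5*||prox-x||^2 = 4.9613
lambda*||prox|| = 20.8801
Total = 25.8415


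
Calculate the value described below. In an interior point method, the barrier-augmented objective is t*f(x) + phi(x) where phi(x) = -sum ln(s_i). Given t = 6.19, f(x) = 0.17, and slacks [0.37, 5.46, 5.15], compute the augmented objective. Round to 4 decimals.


Step 1: Compute log-barrier.
ln values: [-0.9943, 1.6974, 1.639]
phi = -(-0.9943 + 1.6974 + 1.639) = -2.3422
Step 2: Compute augmented objective.
t*f(x) = 6.19*0.17 = 1.0523
Total = 1.0523 - 2.3422 = -1.2899


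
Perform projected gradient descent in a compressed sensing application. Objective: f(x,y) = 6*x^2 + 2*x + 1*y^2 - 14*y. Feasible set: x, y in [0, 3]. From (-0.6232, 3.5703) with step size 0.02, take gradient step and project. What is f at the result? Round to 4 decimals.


Step 1: Compute gradient at (-0.6232, 3.5703).
grad_x = 2*6*-0.6232 + 2 = -5.4784
grad_y = 2*1*3.5703 - 14 = -6.8594
Step 2: Gradient step.
x_raw = -0.6232 - 0.02*-5.4784 = -0.5136
y_raw = 3.5703 - 0.02*-6.8594 = 3.7075
Step 3: Project onto [0, 3].
x_proj = clip(-0.5136) = 0.0
y_proj = clip(3.7075) = 3.0
Step 4: Evaluate f.
f(0.0, 3.0) = -33.0


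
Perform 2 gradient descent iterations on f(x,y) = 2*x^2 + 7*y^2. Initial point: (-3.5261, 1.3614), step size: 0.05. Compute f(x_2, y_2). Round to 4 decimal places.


Gradient descent on f(x,y) = 2*x^2 + 7*y^2.
Starting point: (-3.5261, 1.3614), alpha = 0.05
Step 1: grad_x = 2*2*-3.5261 = -14.1044, grad_y = 2*7*1.3614 = 19.0596
  x_1 = -3.5261 - 0.05*-14.1044 = -2.8209
  y_1 = 1.3614 - 0.05*19.0596 = 0.4084
Step 2: grad_x = 2*2*-2.8209 = -11.2835, grad_y = 2*7*0.4084 = 5.7179
  x_2 = -2.8209 - 0.05*-11.2835 = -2.2567
  y_2 = 0.4084 - 0.05*5.7179 = 0.1225
f(-2.2567, 0.1225) = 2*(-2.2567)^2 + 7*0.1225^2 = 10.2905


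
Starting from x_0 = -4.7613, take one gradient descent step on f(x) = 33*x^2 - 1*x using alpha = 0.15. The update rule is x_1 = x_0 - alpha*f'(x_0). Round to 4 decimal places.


We compute the gradient at x_0 and apply the update.
f'(x) = 66*x - 1
f'(-4.7613) = 66*-4.7613 - 1 = -315.2458
x_1 = -4.7613 - 0.15*-315.2458 = 42.5256


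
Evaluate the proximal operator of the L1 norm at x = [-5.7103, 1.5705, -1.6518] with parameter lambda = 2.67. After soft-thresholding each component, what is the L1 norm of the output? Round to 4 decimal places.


Soft-thresholding with lambda = 2.67:
prox(-5.7103) = sign(-5.7103)*max(|-5.7103| - 2.67, 0) = -3.0403
prox(1.5705) = sign(1.5705)*max(|1.5705| - 2.67, 0) = 0.0
prox(-1.6518) = sign(-1.6518)*max(|-1.6518| - 2.67, 0) = 0.0
prox(x) = [-3.0403, 0.0, 0.0]
||prox(x)||_1 = 3.0403 + 0.0 + 0.0 = 3.0403


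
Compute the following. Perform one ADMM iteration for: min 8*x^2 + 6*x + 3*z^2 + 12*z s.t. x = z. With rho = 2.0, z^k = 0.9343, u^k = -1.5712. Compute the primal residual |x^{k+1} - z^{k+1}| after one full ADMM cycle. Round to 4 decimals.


ADMM iteration with rho = 2.0, z^k = 0.9343, u^k = -1.5712
Step 1: x-update.
Minimize 8*x^2 + 6*x + (2.0/2)*(x - 0.9343 - 1.5712)^2
FOC: (2*8 + 2.0)*x = -6 + 2.0*(0.9343 + 1.5712)
x^{k+1} = -0.0549
Step 2: z-update.
Minimize 3*z^2 + 12*z + (2.0/2)*(-0.0549 - z - 1.5712)^2
FOC: (2*3 + 2.0)*z = -12 + 2.0*(-0.0549 - 1.5712)
z^{k+1} = -1.9065
Step 3: u-update.
u^{k+1} = -1.5712 - 0.0549 + 1.9065 = 0.2804
Step 4: Primal residual = |-0.0549 + 1.9065| = 1.8516


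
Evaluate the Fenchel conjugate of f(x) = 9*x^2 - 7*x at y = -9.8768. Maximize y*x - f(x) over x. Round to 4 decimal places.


f*(y) = sup_x {y*x - a*x^2 - b*x} = sup_x {(y-b)*x - a*x^2}
FOC: (y - b) - 2a*x = 0 => x* = (y - b)/(2a)
x* = (-9.8768 + 7)/(2*9) = -0.1598
f*(-9.8768) = (y-b)^2/(4a) = (-9.8768 + 7)^2/(4*9)
= 8.276/36 = 0.2299


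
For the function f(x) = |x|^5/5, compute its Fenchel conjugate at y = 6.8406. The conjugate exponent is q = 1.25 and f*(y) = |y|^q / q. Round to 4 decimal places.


The conjugate exponent q satisfies 1/p + 1/q = 1.
p = 5, so q = 5/(5 - 1) = 1.25
|y|^q = 6.8406^1.25 = 11.0629
f*(6.8406) = 11.0629 / 1.25 = 8.8503


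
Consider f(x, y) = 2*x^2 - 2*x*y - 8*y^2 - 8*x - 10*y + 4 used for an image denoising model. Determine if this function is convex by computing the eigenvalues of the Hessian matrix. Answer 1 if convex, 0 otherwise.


The Hessian of f(x,y) = 2*x^2 - 2*x*y - 8*y^2 - 8*x - 10*y + 4 is:
H = [[4, -2], [-2, -16]]
Trace = 4 - 16 = -12
Determinant = 4*-16 - (-2)^2 = -68
Discriminant = (-12)^2 - 4*-68 = 416.0
Eigenvalues: lambda_1 = -16.198, lambda_2 = 4.198
The function is not convex.

0


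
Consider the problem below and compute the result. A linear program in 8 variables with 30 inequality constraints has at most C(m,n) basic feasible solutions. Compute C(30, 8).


Each vertex corresponds to some choice of n active constraints out of m, so the number of vertices is at most C(m, n) = m! / (n!(m-n)!).
m = 30, n = 8
Numerator: 30 * 29 * 28 * 27 * 26 * 25 * 24 * 23
Denominator: 8! = 40320
C(30, 8) = 5852925


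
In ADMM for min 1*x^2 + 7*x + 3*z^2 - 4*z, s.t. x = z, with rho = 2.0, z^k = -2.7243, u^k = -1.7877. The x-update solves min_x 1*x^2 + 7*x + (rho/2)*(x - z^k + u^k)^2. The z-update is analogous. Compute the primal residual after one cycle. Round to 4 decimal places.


ADMM iteration with rho = 2.0, z^k = -2.7243, u^k = -1.7877
Step 1: x-update.
Minimize 1*x^2 + 7*x + (2.0/2)*(x + 2.7243 - 1.7877)^2
FOC: (2*1 + 2.0)*x = -7 + 2.0*(-2.7243 + 1.7877)
x^{k+1} = -2.2183
Step 2: z-update.
Minimize 3*z^2 - 4*z + (2.0/2)*(-2.2183 - z - 1.7877)^2
FOC: (2*3 + 2.0)*z = 4 + 2.0*(-2.2183 - 1.7877)
z^{k+1} = -0.5015
Step 3: u-update.
u^{k+1} = -1.7877 - 2.2183 + 0.5015 = -3.5045
Step 4: Primal residual = |-2.2183 + 0.5015| = 1.7168


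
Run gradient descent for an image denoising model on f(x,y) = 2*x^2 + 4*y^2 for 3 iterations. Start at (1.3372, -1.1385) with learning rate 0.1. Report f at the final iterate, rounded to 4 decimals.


Gradient descent on f(x,y) = 2*x^2 + 4*y^2.
Starting point: (1.3372, -1.1385), alpha = 0.1
Step 1: grad_x = 2*2*1.3372 = 5.3488, grad_y = 2*4*-1.1385 = -9.108
  x_1 = 1.3372 - 0.1*5.3488 = 0.8023
  y_1 = -1.1385 - 0.1*-9.108 = -0.2277
Step 2: grad_x = 2*2*0.8023 = 3.2093, grad_y = 2*4*-0.2277 = -1.8216
  x_2 = 0.8023 - 0.1*3.2093 = 0.4814
  y_2 = -0.2277 - 0.1*-1.8216 = -0.0455
Step 3: grad_x = 2*2*0.4814 = 1.9256, grad_y = 2*4*-0.0455 = -0.3643
  x_3 = 0.4814 - 0.1*1.9256 = 0.2888
  y_3 = -0.0455 - 0.1*-0.3643 = -0.0091
f(0.2888, -0.0091) = 2*0.2888^2 + 4*(-0.0091)^2 = 0.1672


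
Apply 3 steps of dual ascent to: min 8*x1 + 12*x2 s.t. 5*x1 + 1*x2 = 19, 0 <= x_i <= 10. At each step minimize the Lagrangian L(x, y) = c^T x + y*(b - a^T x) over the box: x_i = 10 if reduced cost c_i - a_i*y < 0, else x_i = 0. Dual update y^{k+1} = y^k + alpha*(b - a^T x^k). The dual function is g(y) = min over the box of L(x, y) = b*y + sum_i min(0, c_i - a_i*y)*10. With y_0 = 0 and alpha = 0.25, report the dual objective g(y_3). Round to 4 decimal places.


Dual ascent for LP: min 8*x1 + 12*x2, 5*x1 + 1*x2 = 19, 0 <= x_i <= 10
Step 1: y^k = 0.0, reduced costs: (8.0, 12.0)
  x^k = (0.0, 0.0), subgradient = b - a^T x = 19.0
  y^{k+1} = 0.0 + 0.25*19.0 = 4.75
Step 2: y^k = 4.75, reduced costs: (-15.75, 7.25)
  x^k = (10.0, 0.0), subgradient = b - a^T x = -31.0
  y^{k+1} = 4.75 + 0.25*-31.0 = -3.0
Step 3: y^k = -3.0, reduced costs: (23.0, 15.0)
  x^k = (0.0, 0.0), subgradient = b - a^T x = 19.0
  y^{k+1} = -3.0 + 0.25*19.0 = 1.75
Dual objective at y_3 = 1.75: reduced costs (-0.75, 10.25), box minimizer x = (10.0, 0.0)
g(y_3) = b*y + (c1 - a1*y)*x1 + (c2 - a2*y)*x2 = 19*1.75 + (-0.75)*10.0 + 10.25*0.0 = 33.25 - 7.5 + 0.0 = 25.75


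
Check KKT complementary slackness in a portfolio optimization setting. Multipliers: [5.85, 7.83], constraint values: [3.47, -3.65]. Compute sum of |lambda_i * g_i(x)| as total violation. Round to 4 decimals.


KKT complementary slackness check:
lambda_1 * g_1 = 5.85 * 3.47 = 20.2995
lambda_2 * g_2 = 7.83 * -3.65 = -28.5795
Total violation = 20.2995 + 28.5795 = 48.879
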